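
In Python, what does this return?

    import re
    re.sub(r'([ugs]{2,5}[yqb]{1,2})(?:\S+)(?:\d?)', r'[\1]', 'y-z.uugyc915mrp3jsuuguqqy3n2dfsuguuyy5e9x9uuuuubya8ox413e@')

This matches 2 to 5 of one of [ugs], then 1 to 2 of one of [yqb] (captured); then one or more of a non-whitespace character (non-capturing group); then optionally a digit (non-capturing group).
Matches: at [4:58] → 'uugyc915mrp3jsuuguqqy3n2dfsuguuyy5e9x9uuuuubya8ox413e@'.
Each match is replaced using the text its own group 1 captured.

'y-z.[uugy]'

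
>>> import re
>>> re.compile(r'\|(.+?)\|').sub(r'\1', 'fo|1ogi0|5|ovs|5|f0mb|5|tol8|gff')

'fo1ogi05ovs5f0mb5tol8gff'

A `+?`/`*?`/`{m,n}?` starts at its minimum and grows only as far as needed for what follows to match.
Each match is replaced using the text its own group 1 captured.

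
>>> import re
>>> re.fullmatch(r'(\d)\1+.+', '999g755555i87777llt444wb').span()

(0, 24)

After group 1 captures some text, `\1` only succeeds where that same text appears again.
`fullmatch` succeeds only if the pattern covers the string from start to end.
The match spans [0:24] → '999g755555i87777llt444wb'.
Captured: group 1 = '9'.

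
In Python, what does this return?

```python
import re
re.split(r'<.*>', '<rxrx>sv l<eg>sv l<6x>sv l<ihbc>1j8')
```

Matches to split on: at [0:32] → '<rxrx>sv l<eg>sv l<6x>sv l<ihbc>'.
Each match becomes a cut point; 2 segments remain.

['', '1j8']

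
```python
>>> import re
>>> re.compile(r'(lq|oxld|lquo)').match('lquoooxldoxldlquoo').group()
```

With `match`, the pattern is implicitly anchored at the beginning.
The match spans [0:2] → 'lq'.

'lq'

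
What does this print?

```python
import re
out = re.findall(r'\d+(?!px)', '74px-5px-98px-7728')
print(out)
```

['7', '9', '7728']

Because the assertion is negative and zero-width, positions next to the forbidden text are skipped.
Matches: at [0:1] → '7'; at [9:10] → '9'; at [14:18] → '7728'.
With no groups in the pattern, `findall` gives back each whole match — 3 here.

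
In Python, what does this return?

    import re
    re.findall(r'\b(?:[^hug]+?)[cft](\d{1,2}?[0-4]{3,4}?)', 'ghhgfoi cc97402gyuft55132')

['97402']

The pattern matches a word boundary (`\b`, zero-width); then one or more of any character except [hug] (lazy) (non-capturing group); then one of [cft]; then 1 to 2 of a digit (lazy), then 3 to 4 of a character in [0-4] (lazy) (captured).
Scanning left to right: at [7:15] match ' cc97402', group 1 = '97402'.
With a single group, `findall` returns only what that group captured — 1 item.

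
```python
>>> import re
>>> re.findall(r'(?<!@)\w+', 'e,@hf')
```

['e', 'f']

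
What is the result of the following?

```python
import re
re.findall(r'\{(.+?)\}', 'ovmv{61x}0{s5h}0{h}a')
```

['61x', 's5h', 'h']

One capturing group, so `findall` returns just the captured substring from each match — 3 in all.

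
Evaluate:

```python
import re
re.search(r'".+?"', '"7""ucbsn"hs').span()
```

(0, 3)

A `+?`/`*?`/`{m,n}?` starts at its minimum and grows only as far as needed for what follows to match.
The match spans [0:3] → '"7"'.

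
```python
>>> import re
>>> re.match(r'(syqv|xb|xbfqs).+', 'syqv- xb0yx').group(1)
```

`re.match` only tries the pattern at the start of the string.
The match spans [0:11] → 'syqv- xb0yx'.
Captured: group 1 = 'syqv'.

'syqv'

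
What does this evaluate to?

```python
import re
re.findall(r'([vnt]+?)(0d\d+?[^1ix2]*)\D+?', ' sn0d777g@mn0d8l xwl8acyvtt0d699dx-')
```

The pattern matches one or more of one of [vnt] (lazy) (captured); then the literal '0d', then one or more of a digit (lazy), then zero or more of any character except [1ix2] (captured); then one or more of a non-digit (lazy).
Scanning left to right: at [2:18] match 'n0d777g@mn0d8l x', groups = ('n', '0d777g@mn0d8l '); at [24:34] match 'vtt0d699dx', groups = ('vtt', '0d699d').
`findall` packs the 2 group values into a tuple for every match.

[('n', '0d777g@mn0d8l '), ('vtt', '0d699d')]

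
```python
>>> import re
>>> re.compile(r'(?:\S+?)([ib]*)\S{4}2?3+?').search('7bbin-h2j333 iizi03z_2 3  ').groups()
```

('',)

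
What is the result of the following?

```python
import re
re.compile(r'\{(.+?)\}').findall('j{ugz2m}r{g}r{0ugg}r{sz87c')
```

['ugz2m', 'g', '0ugg']

With the lazy modifier that quantifier settles for the fewest repetitions that let the rest of the pattern succeed (the atoms after it are unaffected and can still be greedy).
Because there's exactly one group, `findall` drops the full match and keeps group 1 from each hit.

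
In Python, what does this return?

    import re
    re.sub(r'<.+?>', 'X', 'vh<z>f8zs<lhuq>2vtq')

'vhXf8zsX2vtq'

A `+?`/`*?`/`{m,n}?` starts at its minimum and grows only as far as needed for what follows to match.
`sub` substitutes 'X' at each match site.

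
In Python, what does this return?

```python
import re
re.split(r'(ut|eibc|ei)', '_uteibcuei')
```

`|` is ordered: at each position the engine commits to the first alternative that works.
Matches to split on: at [1:3] → 'ut'; at [3:7] → 'eibc'; at [8:10] → 'ei'.
With a capturing group present, the delimiter's captured portion is kept in the result list.

['_', 'ut', '', 'eibc', 'u', 'ei', '']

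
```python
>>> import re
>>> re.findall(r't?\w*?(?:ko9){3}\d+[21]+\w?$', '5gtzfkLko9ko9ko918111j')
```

The pattern matches optionally a literal 't', then zero or more of a word character (lazy), then the literal 'ko9' repeated 3 times; then one or more of a digit, then one or more of one of [21], then optionally a word character; then anchored at the end.
Matches: at [0:22] → '5gtzfkLko9ko9ko918111j'.
With no groups in the pattern, `findall` gives back each whole match — 1 here.

['5gtzfkLko9ko9ko918111j']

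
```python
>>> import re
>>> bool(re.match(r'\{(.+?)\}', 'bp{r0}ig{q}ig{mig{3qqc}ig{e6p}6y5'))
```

False

`re.match` only tries the pattern at the start of the string.
Here the string doesn't start with a match, so the call returns None, and `bool(None)` is False.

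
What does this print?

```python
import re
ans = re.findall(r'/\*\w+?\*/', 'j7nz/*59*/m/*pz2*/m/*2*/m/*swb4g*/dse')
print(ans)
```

['/*59*/', '/*pz2*/', '/*2*/', '/*swb4g*/']

Scanning left to right: at [4:10] → '/*59*/'; at [11:18] → '/*pz2*/'; at [19:24] → '/*2*/'; at [25:34] → '/*swb4g*/'.
`findall` yields the raw match text (4 of them) because the pattern has no groups.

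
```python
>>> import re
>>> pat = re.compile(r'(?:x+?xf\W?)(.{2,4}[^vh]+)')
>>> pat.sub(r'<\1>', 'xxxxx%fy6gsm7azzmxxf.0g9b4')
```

The pattern matches one or more of the literal 'x' (lazy), then the literal 'xf', then optionally a non-word character (non-capturing group); then 2 to 4 of any character, then one or more of any character except [vh] (captured).
Matches: at [17:26] → 'xxf.0g9b4'.
Each match is replaced using the text its own group 1 captured.

'xxxxx%fy6gsm7azzm<0g9b4>'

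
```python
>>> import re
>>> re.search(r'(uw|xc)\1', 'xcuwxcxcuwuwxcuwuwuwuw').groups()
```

A backreference is literal: `\1` must see the identical characters the first group matched.
Unlike `match`, `search` isn't anchored — it looks for the pattern anywhere in the string.
The match spans [4:8] → 'xcxc'.
Captured: group 1 = 'xc'.

('xc',)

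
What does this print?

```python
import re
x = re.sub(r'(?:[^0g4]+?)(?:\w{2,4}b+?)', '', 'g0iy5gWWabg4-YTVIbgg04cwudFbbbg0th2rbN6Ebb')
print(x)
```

g0g4gg04bbg0

The pattern matches one or more of any character except [0g4] (lazy) (non-capturing group); then 2 to 4 of a word character, then one or more of a literal 'b' (lazy) (non-capturing group).
A `+?`/`*?`/`{m,n}?` starts at its minimum and grows only as far as needed for what follows to match.
Matches: at [2:10] → 'iy5gWWab'; at [12:18] → '-YTVIb'; at [22:28] → 'cwudFb'; at [32:37] → 'th2rb'; at [37:42] → 'N6Ebb'.
Every occurrence is swapped for ''.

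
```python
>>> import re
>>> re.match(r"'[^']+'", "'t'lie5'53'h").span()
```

(0, 3)

`re.match` won't scan ahead — the pattern has to work from the very first character.
The match spans [0:3] → "'t'".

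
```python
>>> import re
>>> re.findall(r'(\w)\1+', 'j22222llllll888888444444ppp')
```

['2', 'l', '8', '4', 'p']

`\1` has to match the exact text group 1 already captured.
Because there's exactly one group, `findall` drops the full match and keeps group 1 from each hit.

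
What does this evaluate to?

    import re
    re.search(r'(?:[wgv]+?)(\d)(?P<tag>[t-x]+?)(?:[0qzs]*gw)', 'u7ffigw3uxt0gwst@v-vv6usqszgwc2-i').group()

Pattern: one or more of one of [wgv] (lazy) (non-capturing group); then a digit (captured); then one or more of a character in [t-x] (lazy) (captured as 'tag'); then zero or more of one of [0qzs], then the literal 'gw' (non-capturing group).
The match spans [5:14] → 'gw3uxt0gw'.

'gw3uxt0gw'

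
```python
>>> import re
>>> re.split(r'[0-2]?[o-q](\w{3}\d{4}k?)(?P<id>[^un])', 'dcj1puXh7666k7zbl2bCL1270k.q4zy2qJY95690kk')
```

['dcj', 'uXh7666k', '7', 'zbl2bCL1270k.q4zy', 'JY95690k', 'k', '']

`re.split` interleaves the captured-group text with the surrounding fragments.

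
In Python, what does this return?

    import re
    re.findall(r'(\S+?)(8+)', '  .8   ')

[('.', '8')]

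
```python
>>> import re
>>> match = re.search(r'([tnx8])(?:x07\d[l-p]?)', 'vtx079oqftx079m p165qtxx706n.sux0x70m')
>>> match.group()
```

The pattern matches one of [tnx8] (captured); then the literal 'x07', then a digit, then optionally a character in [l-p] (non-capturing group).
`re.search` tries every starting position until one works.
The match spans [1:7] → 'tx079o'.
Captured: group 1 = 't'.

'tx079o'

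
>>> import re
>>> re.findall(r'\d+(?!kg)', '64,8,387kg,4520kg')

The negative lookahead/lookbehind blocks any match where the forbidden context is present.
Scanning left to right: at [0:2] → '64'; at [3:4] → '8'; at [5:7] → '38'; at [11:14] → '452'.
With no groups in the pattern, `findall` gives back each whole match — 4 here.

['64', '8', '38', '452']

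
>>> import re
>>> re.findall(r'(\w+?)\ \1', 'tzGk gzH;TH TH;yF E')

After group 1 captures some text, `\1` only succeeds where that same text appears again.
One capturing group, so `findall` returns just the captured substring from the one match — 1 in all.

['TH']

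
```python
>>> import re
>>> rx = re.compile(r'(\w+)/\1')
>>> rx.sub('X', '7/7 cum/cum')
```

`\1` is not a pattern — it's the concrete string captured by group 1, re-applied verbatim.
Every occurrence is swapped for 'X'.

'X X'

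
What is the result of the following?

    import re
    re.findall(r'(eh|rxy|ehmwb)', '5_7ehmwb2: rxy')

['eh', 'rxy']

`|` is ordered: at each position the engine commits to the first alternative that works.
Because there's exactly one group, `findall` drops the full match and keeps group 1 from each hit.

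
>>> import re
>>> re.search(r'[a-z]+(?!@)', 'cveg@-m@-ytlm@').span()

(0, 3)

`(?!…)`/`(?<!…)` only lets a position through if the neighbouring text does NOT match; no characters are consumed.
`re.search` tries every starting position until one works.
The match spans [0:3] → 'cve'.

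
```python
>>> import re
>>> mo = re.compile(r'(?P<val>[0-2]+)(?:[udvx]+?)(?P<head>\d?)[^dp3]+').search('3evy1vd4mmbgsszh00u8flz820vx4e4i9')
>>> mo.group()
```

Pattern: one or more of a character in [0-2] (captured as 'val'); then one or more of one of [udvx] (lazy) (non-capturing group); then optionally a digit (captured as 'head'); then one or more of any character except [dp3].
`re.search` scans for the first position where the pattern succeeds.
The match spans [4:33] → '1vd4mmbgsszh00u8flz820vx4e4i9'.
Captured: group 1 = '1', group 2 = '4'.

'1vd4mmbgsszh00u8flz820vx4e4i9'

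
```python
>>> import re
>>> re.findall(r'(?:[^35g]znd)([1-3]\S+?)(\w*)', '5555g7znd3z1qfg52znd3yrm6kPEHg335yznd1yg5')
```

[('3z', '1qfg52znd3yrm6kPEHg335yznd1yg5')]

Pattern: any character except [35g], then the literal 'znd' (non-capturing group); then a character in [1-3], then one or more of a non-whitespace character (lazy) (captured); then zero or more of a word character (captured).
The `?` after the quantifier makes it lazy — it takes as little as possible before letting the rest of the pattern try.
Matches: at [5:41] match '7znd3z1qfg52znd3yrm6kPEHg335yznd1yg5', groups = ('3z', '1qfg52znd3yrm6kPEHg335yznd1yg5').
2 groups means the one result is a tuple of 2 captured strings — 1 here.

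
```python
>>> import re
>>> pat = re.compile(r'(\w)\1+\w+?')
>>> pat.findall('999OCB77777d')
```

['9', '7']

A backreference is literal: `\1` must see the identical characters the first group matched.
Because there's exactly one group, `findall` drops the full match and keeps group 1 from each hit.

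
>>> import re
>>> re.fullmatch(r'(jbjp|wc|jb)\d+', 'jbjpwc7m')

`re.fullmatch` is like wrapping the pattern in `^…$` (in single-line mode).
Here the pattern can't cover the whole string, so the call returns None.

None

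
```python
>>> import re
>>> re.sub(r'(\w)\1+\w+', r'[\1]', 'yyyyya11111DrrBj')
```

'[y]'

The backreference `\1` re-matches whatever the first group consumed, character for character.
Each match is replaced using the text its own group 1 captured.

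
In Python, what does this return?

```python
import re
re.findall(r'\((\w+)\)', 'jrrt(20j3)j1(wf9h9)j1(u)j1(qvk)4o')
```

['20j3', 'wf9h9', 'u', 'qvk']

Because there's exactly one group, `findall` drops the full match and keeps group 1 from each hit.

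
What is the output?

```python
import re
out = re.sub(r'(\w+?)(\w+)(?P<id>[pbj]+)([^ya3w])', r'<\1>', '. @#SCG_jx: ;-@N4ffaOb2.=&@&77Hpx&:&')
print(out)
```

The pattern matches one or more of a word character (lazy) (captured); then one or more of a word character (captured); then one or more of one of [pbj] (captured as 'id'); then any character except [ya3w] (captured).
A non-greedy quantifier consumes as few characters as it can — just enough that the remainder of the pattern still matches from where it stops; whatever follows it matches normally.
Matches: at [4:10] → 'SCG_jx'; at [15:23] → 'N4ffaOb2'; at [28:33] → '77Hpx'.
The replacement refers to a captured group, so each match is rewritten using its own captured text.

. @#<S>: ;-@<N>.=&@&<7>&:&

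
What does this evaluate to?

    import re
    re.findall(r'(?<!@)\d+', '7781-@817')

['7781', '17']

A negative assertion filters positions out without eating any characters.
Matches: at [0:4] → '7781'; at [7:9] → '17'.
With no groups in the pattern, `findall` gives back each whole match — 2 here.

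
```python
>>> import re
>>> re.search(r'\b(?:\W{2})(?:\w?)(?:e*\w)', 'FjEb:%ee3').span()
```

The match spans [4:9] → ':%ee3'.

(4, 9)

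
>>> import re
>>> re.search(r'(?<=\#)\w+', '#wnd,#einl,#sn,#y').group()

The lookaround is zero-width — it requires the adjacent text to match without consuming it, so the asserted text isn't part of the match.
`re.search` scans for the first position where the pattern succeeds.
The match spans [1:4] → 'wnd'.

'wnd'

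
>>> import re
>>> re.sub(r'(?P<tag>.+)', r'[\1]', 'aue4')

'[aue4]'

This matches one or more of any character (captured as 'tag').
Each match is replaced using the text its own group 1 captured.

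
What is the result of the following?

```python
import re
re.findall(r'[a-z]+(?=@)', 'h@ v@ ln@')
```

Because the assertion is zero-width, the text it checks is not consumed and won't appear in the result.
`findall` yields the raw match text (3 of them) because the pattern has no groups.

['h', 'v', 'ln']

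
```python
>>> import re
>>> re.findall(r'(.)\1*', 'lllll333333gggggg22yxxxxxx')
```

['l', '3', 'g', '2', 'y', 'x']

`\1` is not a pattern — it's the concrete string captured by group 1, re-applied verbatim.
Scanning left to right: at [0:5] match 'lllll', group 1 = 'l'; at [5:11] match '333333', group 1 = '3'; at [11:17] match 'gggggg', group 1 = 'g'; at [17:19] match '22', group 1 = '2'; at [19:20] match 'y', group 1 = 'y'; ….
With a single group, `findall` returns only what that group captured — 6 items.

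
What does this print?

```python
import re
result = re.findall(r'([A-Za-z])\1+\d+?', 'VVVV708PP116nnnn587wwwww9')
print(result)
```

The backreference `\1` re-matches whatever the first group consumed, character for character.
Scanning left to right: at [0:5] match 'VVVV7', group 1 = 'V'; at [7:10] match 'PP1', group 1 = 'P'; at [12:17] match 'nnnn5', group 1 = 'n'; at [19:25] match 'wwwww9', group 1 = 'w'.
With a single group, `findall` returns only what that group captured — 4 items.

['V', 'P', 'n', 'w']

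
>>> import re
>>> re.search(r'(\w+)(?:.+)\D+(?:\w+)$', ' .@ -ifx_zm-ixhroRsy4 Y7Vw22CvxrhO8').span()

(5, 35)

This matches one or more of a word character (captured); then one or more of any character (non-capturing group); then one or more of a non-digit; then one or more of a word character (non-capturing group); then anchored at the end.
`search` walks the string left to right and returns the first match it finds.
The match spans [5:35] → 'ifx_zm-ixhroRsy4 Y7Vw22CvxrhO8'.
Captured: group 1 = 'ifx_zm'.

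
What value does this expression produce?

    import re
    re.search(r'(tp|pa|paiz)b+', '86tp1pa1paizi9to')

None

`re.search` scans for the first position where the pattern succeeds.
Here no position works, so the call returns None.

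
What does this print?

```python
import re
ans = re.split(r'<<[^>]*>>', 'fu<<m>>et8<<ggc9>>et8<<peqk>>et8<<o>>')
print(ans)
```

['fu', 'et8', 'et8', 'et8', '']

`split` removes every match and returns the 5 fragments in between.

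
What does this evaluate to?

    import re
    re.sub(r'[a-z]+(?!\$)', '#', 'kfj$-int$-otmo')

'#j$-#t$-#'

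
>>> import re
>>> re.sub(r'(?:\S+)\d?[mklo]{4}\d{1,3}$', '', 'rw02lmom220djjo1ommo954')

The pattern matches one or more of a non-whitespace character (non-capturing group); then optionally a digit, then exactly 4 of one of [mklo], then 1 to 3 of a digit; then anchored at the end.
Matches: at [0:23] → 'rw02lmom220djjo1ommo954'.
Each match is replaced by ''.

''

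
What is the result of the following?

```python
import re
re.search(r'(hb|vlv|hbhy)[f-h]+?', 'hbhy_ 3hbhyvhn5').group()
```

'hbh'

The match spans [0:3] → 'hbh'.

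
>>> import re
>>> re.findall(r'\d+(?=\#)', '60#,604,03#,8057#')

['60', '03', '8057']

Lookahead/lookbehind check context without consuming it, so the matched span excludes the asserted characters.
Scanning left to right: at [0:2] → '60'; at [8:10] → '03'; at [12:16] → '8057'.
`findall` yields the raw match text (3 of them) because the pattern has no groups.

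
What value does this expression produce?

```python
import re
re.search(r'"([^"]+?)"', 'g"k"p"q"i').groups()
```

('k',)

The match spans [1:4] → '"k"'.
Captured: group 1 = 'k'.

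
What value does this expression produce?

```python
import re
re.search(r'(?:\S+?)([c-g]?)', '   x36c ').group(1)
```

''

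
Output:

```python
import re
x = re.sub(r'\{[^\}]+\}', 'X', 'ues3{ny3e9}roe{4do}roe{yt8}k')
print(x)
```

ues3XroeXroeXk

Every occurrence is swapped for 'X'.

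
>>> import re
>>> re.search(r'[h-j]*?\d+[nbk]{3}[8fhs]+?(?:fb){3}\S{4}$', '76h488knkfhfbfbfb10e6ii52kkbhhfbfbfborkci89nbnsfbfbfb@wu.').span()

The match spans [40:57] → 'i89nbnsfbfbfb@wu.'.

(40, 57)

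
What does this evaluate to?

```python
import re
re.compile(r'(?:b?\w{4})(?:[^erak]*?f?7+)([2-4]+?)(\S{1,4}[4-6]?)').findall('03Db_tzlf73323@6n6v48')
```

The pattern matches optionally the literal 'b', then exactly 4 of a word character (non-capturing group); then zero or more of any character except [erak] (lazy), then optionally a literal 'f', then one or more of the literal '7' (non-capturing group); then one or more of a character in [2-4] (lazy) (captured); then 1 to 4 of a non-whitespace character, then optionally a character in [4-6] (captured).
The `?` after the quantifier makes it lazy — it takes as little as possible before letting the rest of the pattern try.
Walking the string: at [0:16] match '03Db_tzlf73323@6', groups = ('3', '323@6').
`findall` packs the 2 group values into a tuple for every match.

[('3', '323@6')]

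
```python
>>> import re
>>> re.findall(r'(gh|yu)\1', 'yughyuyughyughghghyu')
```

['yu', 'gh']

The backreference `\1` re-matches whatever the first group consumed, character for character.
Scanning left to right: at [4:8] match 'yuyu', group 1 = 'yu'; at [12:16] match 'ghgh', group 1 = 'gh'.
Because there's exactly one group, `findall` drops the full match and keeps group 1 from each hit.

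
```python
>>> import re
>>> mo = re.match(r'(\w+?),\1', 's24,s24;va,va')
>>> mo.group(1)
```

The match spans [0:7] → 's24,s24'.
Captured: group 1 = 's24'.

's24'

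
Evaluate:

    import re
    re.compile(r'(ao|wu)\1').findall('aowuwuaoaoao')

['wu', 'ao']

`\1` has to match the exact text group 1 already captured.
Because there's exactly one group, `findall` drops the full match and keeps group 1 from each hit.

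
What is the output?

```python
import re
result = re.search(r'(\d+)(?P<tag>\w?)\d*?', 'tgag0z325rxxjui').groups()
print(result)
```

('0', 'z')

The pattern matches one or more of a digit (captured); then optionally a word character (captured as 'tag'); then zero or more of a digit (lazy).
`re.search` scans for the first position where the pattern succeeds.
The match spans [4:6] → '0z'.
Captured: group 1 = '0', group 2 = 'z'.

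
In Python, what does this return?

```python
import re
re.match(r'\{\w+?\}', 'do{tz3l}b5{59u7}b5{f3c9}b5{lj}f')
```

With `match`, the pattern is implicitly anchored at the beginning.
Here the pattern fails at index 0, so the call returns None.

None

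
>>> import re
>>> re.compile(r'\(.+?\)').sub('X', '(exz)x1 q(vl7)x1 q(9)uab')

The `?` after the quantifier makes it lazy — it takes as little as possible before letting the rest of the pattern try.
Each match is replaced by 'X'.

'Xx1 qXx1 qXuab'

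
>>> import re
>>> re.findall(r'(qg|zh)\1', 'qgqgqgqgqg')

`\1` is not a pattern — it's the concrete string captured by group 1, re-applied verbatim.
Walking the string: at [0:4] match 'qgqg', group 1 = 'qg'; at [4:8] match 'qgqg', group 1 = 'qg'.
`findall` collects group 1 from each match (2 total).

['qg', 'qg']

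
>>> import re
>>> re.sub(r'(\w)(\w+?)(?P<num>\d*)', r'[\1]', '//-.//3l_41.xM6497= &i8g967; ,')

`\1` in the replacement pulls in group 1's text for each match.

'//-.//[3][_].[x]= &[i][g]; ,'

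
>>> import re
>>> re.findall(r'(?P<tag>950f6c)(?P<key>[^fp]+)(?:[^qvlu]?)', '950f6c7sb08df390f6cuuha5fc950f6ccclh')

[('950f6c', '7sb08d'), ('950f6c', 'cclh')]

This matches the literal '950', then the literal 'f6c' (captured as 'tag'); then one or more of any character except [fp] (captured as 'key'); then optionally any character except [qvlu] (non-capturing group).
Scanning left to right: at [0:13] match '950f6c7sb08df', groups = ('950f6c', '7sb08d'); at [26:36] match '950f6ccclh', groups = ('950f6c', 'cclh').
With 2 capturing groups, `findall` returns a 2-tuple per match.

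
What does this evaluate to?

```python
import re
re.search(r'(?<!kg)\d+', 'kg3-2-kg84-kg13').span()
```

(4, 5)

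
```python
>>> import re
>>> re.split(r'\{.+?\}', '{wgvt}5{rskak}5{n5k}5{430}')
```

['', '5', '5', '5', '']

Because the quantifier is non-greedy, it stops expanding at the earliest point where the rest of the pattern can succeed.
Matches to split on: at [0:6] → '{wgvt}'; at [7:14] → '{rskak}'; at [15:20] → '{n5k}'; at [21:26] → '{430}'.
Each match becomes a cut point; 5 segments remain.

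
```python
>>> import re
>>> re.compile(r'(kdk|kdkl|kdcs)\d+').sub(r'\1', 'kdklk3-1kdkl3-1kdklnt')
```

'kdklk3-1kdkl-1kdklnt'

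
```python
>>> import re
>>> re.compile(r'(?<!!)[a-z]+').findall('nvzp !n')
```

['nvzp']

Because the assertion is negative and zero-width, positions next to the forbidden text are skipped.
Matches: at [0:4] → 'nvzp'.
`findall` yields the raw match text (1 of them) because the pattern has no groups.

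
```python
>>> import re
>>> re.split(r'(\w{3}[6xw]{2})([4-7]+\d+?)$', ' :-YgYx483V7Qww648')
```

[' :-YgYx483', 'V7Qww', '648', '']

This matches exactly 3 of a word character, then exactly 2 of one of [6xw] (captured); then one or more of a character in [4-7], then one or more of a digit (lazy) (captured); then anchored at the end.
`re.split` interleaves the captured-group text with the surrounding fragments.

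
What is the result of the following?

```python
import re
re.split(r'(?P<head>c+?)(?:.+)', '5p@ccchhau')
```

['5p@', 'c', '']

Pattern: one or more of a literal 'c' (lazy) (captured as 'head'); then one or more of any character (non-capturing group).
Because the quantifier is non-greedy, it stops expanding at the earliest point where the rest of the pattern can succeed.
Matches to split on: at [3:10] → 'ccchhau'.
`re.split` interleaves the captured-group text with the surrounding fragments.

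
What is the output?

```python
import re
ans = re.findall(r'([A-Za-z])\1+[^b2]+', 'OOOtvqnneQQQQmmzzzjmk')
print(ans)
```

The backreference `\1` re-matches whatever the first group consumed, character for character.
`findall` collects group 1 from the one match (1 total).

['O']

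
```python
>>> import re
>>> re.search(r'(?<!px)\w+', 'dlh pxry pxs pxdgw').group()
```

A negative assertion filters positions out without eating any characters.
`search` walks the string left to right and returns the first match it finds.
The match spans [0:3] → 'dlh'.

'dlh'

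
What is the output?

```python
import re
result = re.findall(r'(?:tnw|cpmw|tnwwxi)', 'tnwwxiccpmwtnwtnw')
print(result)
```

The regex engine tests alternatives in the order written; an earlier branch that matches wins even if a later one would match more.
Matches: at [0:3] → 'tnw'; at [7:11] → 'cpmw'; at [11:14] → 'tnw'; at [14:17] → 'tnw'.
With no groups in the pattern, `findall` gives back each whole match — 4 here.

['tnw', 'cpmw', 'tnw', 'tnw']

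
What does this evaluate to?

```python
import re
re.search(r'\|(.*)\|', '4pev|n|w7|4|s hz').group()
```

The match spans [4:12] → '|n|w7|4|'.

'|n|w7|4|'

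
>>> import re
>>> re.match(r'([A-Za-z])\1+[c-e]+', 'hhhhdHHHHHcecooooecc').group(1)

The match spans [0:5] → 'hhhhd'.
Captured: group 1 = 'h'.

'h'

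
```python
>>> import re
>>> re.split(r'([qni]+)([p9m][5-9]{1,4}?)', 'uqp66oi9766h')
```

['u', 'q', 'p6', '6o', 'i', '97', '66h']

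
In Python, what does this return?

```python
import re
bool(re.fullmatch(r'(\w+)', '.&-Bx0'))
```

For `fullmatch`, every character of the input must be accounted for by the pattern.
Here the pattern can't cover the whole string, so the call returns None, and `bool(None)` is False.

False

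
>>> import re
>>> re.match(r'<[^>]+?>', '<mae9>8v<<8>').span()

`re.match` only tries the pattern at the start of the string.
The match spans [0:6] → '<mae9>'.

(0, 6)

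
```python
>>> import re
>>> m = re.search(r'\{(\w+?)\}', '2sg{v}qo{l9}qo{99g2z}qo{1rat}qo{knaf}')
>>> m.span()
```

(3, 6)

The match spans [3:6] → '{v}'.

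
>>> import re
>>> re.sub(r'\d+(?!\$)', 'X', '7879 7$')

'X 7$'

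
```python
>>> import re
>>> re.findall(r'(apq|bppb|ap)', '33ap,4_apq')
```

['ap', 'apq']

Alternation tries branches left to right and keeps the first one that lets the overall match succeed at that position.
Scanning left to right: at [2:4] match 'ap', group 1 = 'ap'; at [7:10] match 'apq', group 1 = 'apq'.
Because there's exactly one group, `findall` drops the full match and keeps group 1 from each hit.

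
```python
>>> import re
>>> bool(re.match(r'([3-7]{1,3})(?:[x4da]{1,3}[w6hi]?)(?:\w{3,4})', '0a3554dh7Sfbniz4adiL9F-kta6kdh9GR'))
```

False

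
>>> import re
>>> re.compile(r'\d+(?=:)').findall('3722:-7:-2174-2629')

['3722', '7']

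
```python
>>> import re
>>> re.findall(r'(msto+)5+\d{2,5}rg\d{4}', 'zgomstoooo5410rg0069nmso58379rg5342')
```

Pattern: the literal 'mst', then one or more of a literal 'o' (captured); then one or more of a literal '5', then 2 to 5 of a digit; then the literal 'rg', then exactly 4 of a digit.
Matches: at [3:20] match 'mstoooo5410rg0069', group 1 = 'mstoooo'.
`findall` collects group 1 from the one match (1 total).

['mstoooo']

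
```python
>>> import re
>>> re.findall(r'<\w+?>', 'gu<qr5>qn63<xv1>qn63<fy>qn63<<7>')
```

['<qr5>', '<xv1>', '<fy>', '<7>']

Walking the string: at [2:7] → '<qr5>'; at [11:16] → '<xv1>'; at [20:24] → '<fy>'; at [29:32] → '<7>'.
No capturing groups, so `findall` returns the 4 full match strings.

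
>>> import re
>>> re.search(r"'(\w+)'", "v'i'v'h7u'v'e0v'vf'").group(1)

'i'

`re.search` scans for the first position where the pattern succeeds.
The match spans [1:4] → "'i'".
Captured: group 1 = 'i'.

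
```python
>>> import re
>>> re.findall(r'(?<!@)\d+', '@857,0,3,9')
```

Because the assertion is negative and zero-width, positions next to the forbidden text are skipped.
No capturing groups, so `findall` returns the 4 full match strings.

['57', '0', '3', '9']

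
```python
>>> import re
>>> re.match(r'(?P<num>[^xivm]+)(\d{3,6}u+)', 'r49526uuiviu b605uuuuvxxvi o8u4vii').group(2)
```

'526uu'

The pattern matches one or more of any character except [xivm] (captured as 'num'); then 3 to 6 of a digit, then one or more of a literal 'u' (captured).
`match` is anchored at position 0; if the pattern doesn't fit there, it returns None.
The match spans [0:8] → 'r49526uu'.
Captured: group 1 = 'r49', group 2 = '526uu'.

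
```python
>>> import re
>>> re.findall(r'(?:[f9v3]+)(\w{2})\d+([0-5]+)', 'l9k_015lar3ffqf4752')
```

[('k_', '5'), ('qf', '2')]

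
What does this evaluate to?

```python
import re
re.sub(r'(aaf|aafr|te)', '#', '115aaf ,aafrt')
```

Alternation isn't longest-match — the leftmost alternative that fits at this position is chosen.
Each match is replaced by '#'.

'115# ,#rt'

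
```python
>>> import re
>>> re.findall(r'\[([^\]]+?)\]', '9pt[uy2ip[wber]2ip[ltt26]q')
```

['uy2ip[wber', 'ltt26']

Scanning left to right: at [3:15] match '[uy2ip[wber]', group 1 = 'uy2ip[wber'; at [18:25] match '[ltt26]', group 1 = 'ltt26'.
With a single group, `findall` returns only what that group captured — 2 items.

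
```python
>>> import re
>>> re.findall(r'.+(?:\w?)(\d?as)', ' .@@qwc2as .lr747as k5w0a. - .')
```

This matches one or more of any character; then optionally a word character (non-capturing group); then optionally a digit, then the literal 'as' (captured).
Matches: at [0:19] match ' .@@qwc2as .lr747as', group 1 = 'as'.
One capturing group, so `findall` returns just the captured substring from the one match — 1 in all.

['as']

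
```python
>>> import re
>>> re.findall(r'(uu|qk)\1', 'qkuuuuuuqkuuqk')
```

['uu']

`\1` has to match the exact text group 1 already captured.
One capturing group, so `findall` returns just the captured substring from the one match — 1 in all.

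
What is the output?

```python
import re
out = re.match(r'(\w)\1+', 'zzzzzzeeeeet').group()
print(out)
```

zzzzzz

`match` is anchored at position 0; if the pattern doesn't fit there, it returns None.
The match spans [0:6] → 'zzzzzz'.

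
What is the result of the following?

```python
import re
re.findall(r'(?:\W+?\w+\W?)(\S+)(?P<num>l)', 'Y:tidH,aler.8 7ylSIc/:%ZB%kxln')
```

[('a', 'l'), ('7ylSIc/:%ZB%kx', 'l')]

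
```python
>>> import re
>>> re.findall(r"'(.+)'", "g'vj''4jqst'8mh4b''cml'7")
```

Matches: at [1:23] match "'vj''4jqst'8mh4b''cml'", group 1 = "vj''4jqst'8mh4b''cml".
`findall` collects group 1 from the one match (1 total).

["vj''4jqst'8mh4b''cml"]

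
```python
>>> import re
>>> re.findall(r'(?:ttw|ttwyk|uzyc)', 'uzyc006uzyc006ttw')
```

Walking the string: at [0:4] → 'uzyc'; at [7:11] → 'uzyc'; at [14:17] → 'ttw'.
No capturing groups, so `findall` returns the 3 full match strings.

['uzyc', 'uzyc', 'ttw']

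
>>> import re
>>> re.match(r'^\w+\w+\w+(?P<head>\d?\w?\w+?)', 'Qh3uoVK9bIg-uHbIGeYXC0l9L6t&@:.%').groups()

('g',)

Pattern: anchored at the start of the string; then one or more of a word character, then one or more of a word character, then one or more of a word character; then optionally a digit, then optionally a word character, then one or more of a word character (lazy) (captured as 'head').
`re.match` won't scan ahead — the pattern has to work from the very first character.
The match spans [0:11] → 'Qh3uoVK9bIg'.
Captured: group 1 = 'g'.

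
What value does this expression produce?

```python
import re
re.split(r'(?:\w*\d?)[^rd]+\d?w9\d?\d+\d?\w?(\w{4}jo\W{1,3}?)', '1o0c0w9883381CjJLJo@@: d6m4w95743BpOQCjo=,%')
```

['1o0c0w9883381CjJLJo@@: ', 'pOQCjo=', ',%']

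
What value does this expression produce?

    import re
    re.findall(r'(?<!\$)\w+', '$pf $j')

['f']

Because the assertion is negative and zero-width, positions next to the forbidden text are skipped.
Since nothing is captured, `findall` lists the 1 matched substring directly.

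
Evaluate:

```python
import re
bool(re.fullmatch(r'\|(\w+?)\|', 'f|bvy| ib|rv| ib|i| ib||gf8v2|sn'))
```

`re.fullmatch` requires the pattern to consume the entire string.
Here the string isn't matched end-to-end, so the call returns None, and `bool(None)` is False.

False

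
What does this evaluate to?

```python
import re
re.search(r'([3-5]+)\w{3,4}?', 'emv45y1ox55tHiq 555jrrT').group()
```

'45y1o'

Pattern: one or more of a character in [3-5] (captured); then 3 to 4 of a word character (lazy).
A non-greedy quantifier consumes as few characters as it can — just enough that the remainder of the pattern still matches from where it stops; whatever follows it matches normally.
`re.search` tries every starting position until one works.
The match spans [3:8] → '45y1o'.
Captured: group 1 = '45'.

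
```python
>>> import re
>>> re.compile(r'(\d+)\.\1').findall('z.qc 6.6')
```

['6']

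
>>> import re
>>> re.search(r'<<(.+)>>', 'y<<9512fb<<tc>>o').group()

'<<9512fb<<tc>>'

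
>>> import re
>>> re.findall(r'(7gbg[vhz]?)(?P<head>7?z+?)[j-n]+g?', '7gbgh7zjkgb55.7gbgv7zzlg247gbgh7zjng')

Multiple groups make `findall` return tuples — one 2-tuple for each match.

[('7gbgh', '7z'), ('7gbgv', '7zz'), ('7gbgh', '7z')]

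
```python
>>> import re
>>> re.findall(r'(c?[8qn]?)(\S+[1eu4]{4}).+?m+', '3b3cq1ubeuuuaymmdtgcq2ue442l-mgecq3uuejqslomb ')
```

[('', '3b3cq1ubeuuuaymmdtgcq2ue44')]

Pattern: optionally the literal 'c', then optionally one of [8qn] (captured); then one or more of a non-whitespace character, then exactly 4 of one of [1eu4] (captured); then one or more of any character (lazy), then one or more of the literal 'm'.
Matches: at [0:30] match '3b3cq1ubeuuuaymmdtgcq2ue442l-m', groups = ('', '3b3cq1ubeuuuaymmdtgcq2ue44').
`findall` packs the 2 group values into a tuple for every match.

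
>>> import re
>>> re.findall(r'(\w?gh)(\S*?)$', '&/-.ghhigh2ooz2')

The pattern matches optionally a word character, then the literal 'gh' (captured); then zero or more of a non-whitespace character (lazy) (captured); then anchored at the end.
Walking the string: at [4:15] match 'ghhigh2ooz2', groups = ('gh', 'high2ooz2').
2 groups means the one result is a tuple of 2 captured strings — 1 here.

[('gh', 'high2ooz2')]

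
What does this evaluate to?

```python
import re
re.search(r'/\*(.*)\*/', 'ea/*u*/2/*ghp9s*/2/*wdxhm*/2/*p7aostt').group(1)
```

'u*/2/*ghp9s*/2/*wdxhm'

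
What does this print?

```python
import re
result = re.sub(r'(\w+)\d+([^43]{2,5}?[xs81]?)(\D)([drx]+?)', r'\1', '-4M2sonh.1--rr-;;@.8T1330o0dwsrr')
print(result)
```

-4M2sonh.1--rr-;;@.8T1330o

The replacement refers to a captured group, so each match is rewritten using its own captured text.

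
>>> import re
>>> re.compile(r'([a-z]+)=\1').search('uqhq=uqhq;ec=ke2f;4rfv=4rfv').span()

After group 1 captures some text, `\1` only succeeds where that same text appears again.
`search` walks the string left to right and returns the first match it finds.
The match spans [0:9] → 'uqhq=uqhq'.
Captured: group 1 = 'uqhq'.

(0, 9)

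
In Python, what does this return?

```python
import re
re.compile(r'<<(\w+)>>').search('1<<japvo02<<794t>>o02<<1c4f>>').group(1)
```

'794t'

`re.search` tries every starting position until one works.
The match spans [10:18] → '<<794t>>'.
Captured: group 1 = '794t'.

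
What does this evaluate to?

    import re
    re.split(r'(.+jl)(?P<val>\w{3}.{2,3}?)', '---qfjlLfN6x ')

The pattern matches one or more of any character, then the literal 'jl' (captured); then exactly 3 of a word character, then 2 to 3 of any character (lazy) (captured as 'val').
A `+?`/`*?`/`{m,n}?` starts at its minimum and grows only as far as needed for what follows to match.
Matches to split on: at [0:12] → '---qfjlLfN6x'.
`re.split` interleaves the captured-group text with the surrounding fragments.

['', '---qfjl', 'LfN6x', ' ']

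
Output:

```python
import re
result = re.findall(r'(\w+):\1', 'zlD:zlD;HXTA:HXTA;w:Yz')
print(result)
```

After group 1 captures some text, `\1` only succeeds where that same text appears again.
Scanning left to right: at [0:7] match 'zlD:zlD', group 1 = 'zlD'; at [8:17] match 'HXTA:HXTA', group 1 = 'HXTA'.
`findall` collects group 1 from each match (2 total).

['zlD', 'HXTA']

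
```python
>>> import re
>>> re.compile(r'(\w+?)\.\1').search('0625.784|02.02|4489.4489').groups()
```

('02',)

After group 1 captures some text, `\1` only succeeds where that same text appears again.
`search` walks the string left to right and returns the first match it finds.
The match spans [9:14] → '02.02'.
Captured: group 1 = '02'.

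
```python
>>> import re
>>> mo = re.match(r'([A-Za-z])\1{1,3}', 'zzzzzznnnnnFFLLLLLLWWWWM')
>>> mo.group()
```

With `match`, the pattern is implicitly anchored at the beginning.
The match spans [0:4] → 'zzzz'.

'zzzz'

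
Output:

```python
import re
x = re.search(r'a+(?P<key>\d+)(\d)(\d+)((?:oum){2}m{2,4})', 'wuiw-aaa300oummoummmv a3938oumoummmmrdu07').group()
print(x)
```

The match spans [22:36] → 'a3938oumoummmm'.

a3938oumoummmm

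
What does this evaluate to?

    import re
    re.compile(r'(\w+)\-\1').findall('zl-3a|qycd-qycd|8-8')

['qycd', '8']

A backreference is literal: `\1` must see the identical characters the first group matched.
Scanning left to right: at [6:15] match 'qycd-qycd', group 1 = 'qycd'; at [16:19] match '8-8', group 1 = '8'.
Because there's exactly one group, `findall` drops the full match and keeps group 1 from each hit.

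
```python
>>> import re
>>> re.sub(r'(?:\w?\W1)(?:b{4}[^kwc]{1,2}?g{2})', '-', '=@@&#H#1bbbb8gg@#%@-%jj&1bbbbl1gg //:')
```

Pattern: optionally a word character, then a non-word character, then the literal '1' (non-capturing group); then exactly 4 of a literal 'b', then 1 to 2 of any character except [kwc] (lazy), then exactly 2 of a literal 'g' (non-capturing group).
`sub` substitutes '-' at each match site.

'=@@&#-@#%@-%j- //:'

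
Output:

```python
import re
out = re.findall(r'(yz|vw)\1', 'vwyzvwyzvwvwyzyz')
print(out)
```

The backreference `\1` re-matches whatever the first group consumed, character for character.
`findall` collects group 1 from each match (2 total).

['vw', 'yz']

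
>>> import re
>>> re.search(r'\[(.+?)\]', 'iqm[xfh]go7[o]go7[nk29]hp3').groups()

`search` walks the string left to right and returns the first match it finds.
The match spans [3:8] → '[xfh]'.
Captured: group 1 = 'xfh'.

('xfh',)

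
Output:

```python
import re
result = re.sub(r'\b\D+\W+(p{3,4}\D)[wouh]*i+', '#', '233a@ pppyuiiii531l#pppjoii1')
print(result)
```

Every occurrence is swapped for '#'.

233a#531l#pppjoii1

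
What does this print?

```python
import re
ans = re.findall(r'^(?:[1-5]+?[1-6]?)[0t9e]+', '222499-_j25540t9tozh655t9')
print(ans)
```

['222499']

The pattern matches anchored at the start of the string; then one or more of a character in [1-5] (lazy), then optionally a character in [1-6] (non-capturing group); then one or more of one of [0t9e].
Matches: at [0:6] → '222499'.
Since nothing is captured, `findall` lists the 1 matched substring directly.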